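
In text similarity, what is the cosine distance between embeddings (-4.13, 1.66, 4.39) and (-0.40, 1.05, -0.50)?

With u = (-4.13, 1.66, 4.39), v = (-0.40, 1.05, -0.50):
u·v = (-4.13)·(-0.4) + 1.66·1.05 + 4.39·(-0.5) = 1.652 + 1.743 + (-2.195) = 1.2.
|u| = √((-4.13)² + 1.66² + 4.39²) = √(17.0569 + 2.7556 + 19.2721) = √39.0846, |v| = √((-0.4)² + 1.05² + (-0.5)²) = √(0.16 + 1.1025 + 0.25) = √1.5125.
cos θ = (u·v)/(|u||v|) = 1.2/(√39.0846·√1.5125) ≈ 0.1561
Cosine distance = 1 - cos θ ≈ 1 - 0.1561 = 0.8439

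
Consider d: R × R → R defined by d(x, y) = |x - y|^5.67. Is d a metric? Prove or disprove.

No. d(x,y) = |x-y|^5.67 fails the triangle inequality since p = 5.67 > 1. Counterexample: x = -3, y = 7, z = 19. d(x,z) = |-3 - 19|^5.67 = 22^5.67 ≈ 40882420.4408, but d(x,y) + d(y,z) = 10^5.67 + 12^5.67 ≈ 467735.1413 + 1315096.6307 = 1782831.772. Since 40882420.4408 > 1782831.772, the triangle inequality is violated.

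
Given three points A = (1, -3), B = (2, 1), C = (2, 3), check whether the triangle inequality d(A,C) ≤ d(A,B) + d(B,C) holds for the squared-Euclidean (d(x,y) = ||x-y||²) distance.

d(A,B) = 1² + 4² = 17, d(B,C) = 0² + 2² = 4, d(A,C) = 1² + 6² = 37.
d(A,C) = 37 > 17 + 4 = 21. Triangle inequality is VIOLATED. (Squared-Euclidean is not a metric — this is a counterexample.)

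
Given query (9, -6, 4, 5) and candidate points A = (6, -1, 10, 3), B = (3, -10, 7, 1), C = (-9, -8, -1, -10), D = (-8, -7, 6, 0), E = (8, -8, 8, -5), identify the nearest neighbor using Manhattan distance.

Distances: d(A) = 16, d(B) = 17, d(C) = 40, d(D) = 25, d(E) = 17. Nearest: A = (6, -1, 10, 3) with distance 16.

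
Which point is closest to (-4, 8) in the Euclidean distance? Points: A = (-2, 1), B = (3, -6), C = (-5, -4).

Distances: d(A) ≈ 7.2801, d(B) ≈ 15.6525, d(C) ≈ 12.0416. Nearest: A = (-2, 1) with distance 7.2801.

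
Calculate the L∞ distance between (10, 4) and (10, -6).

max(|x_i - y_i|) = max(|10 - 10|, |4 - (-6)|) = max(0, 10) = 10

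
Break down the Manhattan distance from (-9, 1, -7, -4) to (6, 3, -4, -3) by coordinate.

Σ|x_i - y_i| = |-9 - 6| + |1 - 3| + |-7 - (-4)| + |-4 - (-3)| = 15 + 2 + 3 + 1 = 21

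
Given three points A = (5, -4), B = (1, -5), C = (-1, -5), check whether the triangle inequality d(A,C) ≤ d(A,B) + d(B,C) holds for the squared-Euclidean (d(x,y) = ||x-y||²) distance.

d(A,B) = 4² + 1² = 17, d(B,C) = 2² + 0² = 4, d(A,C) = 6² + 1² = 37.
d(A,C) = 37 > 17 + 4 = 21. Triangle inequality is VIOLATED. (Squared-Euclidean is not a metric — this is a counterexample.)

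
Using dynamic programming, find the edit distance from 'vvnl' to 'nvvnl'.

Let D[i][j] be the edit distance between the first i characters of 'vvnl' and the first j characters of 'nvvnl', with D[i][0] = i, D[0][j] = j, and D[i][j] = D[i-1][j-1] if the characters match, else 1 + min(D[i-1][j], D[i][j-1], D[i-1][j-1]). Filling the table (rows: prefixes of 'vvnl', columns: prefixes of 'nvvnl'):
     ε  n  v  v  n  l
  ε  0  1  2  3  4  5
  v  1  1  1  2  3  4
  v  2  2  1  1  2  3
  n  3  2  2  2  1  2
  l  4  3  3  3  2  1
The bottom-right entry gives D[4][5] = 1, so no sequence of fewer than 1 edit works. Backtracking through the table gives one optimal edit sequence (1 edit):
  vvnl → nvvnl (ins n @1)
Edit distance = 1.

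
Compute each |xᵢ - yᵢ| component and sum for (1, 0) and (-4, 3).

Σ|x_i - y_i| = |1 - (-4)| + |0 - 3| = 5 + 3 = 8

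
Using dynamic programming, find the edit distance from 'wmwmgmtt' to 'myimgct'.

Let D[i][j] be the edit distance between the first i characters of 'wmwmgmtt' and the first j characters of 'myimgct', with D[i][0] = i, D[0][j] = j, and D[i][j] = D[i-1][j-1] if the characters match, else 1 + min(D[i-1][j], D[i][j-1], D[i-1][j-1]). Filling the table (rows: prefixes of 'wmwmgmtt', columns: prefixes of 'myimgct'):
     ε  m  y  i  m  g  c  t
  ε  0  1  2  3  4  5  6  7
  w  1  1  2  3  4  5  6  7
  m  2  1  2  3  3  4  5  6
  w  3  2  2  3  4  4  5  6
  m  4  3  3  3  3  4  5  6
  g  5  4  4  4  4  3  4  5
  m  6  5  5  5  4  4  4  5
  t  7  6  6  6  5  5  5  4
  t  8  7  7  7  6  6  6  5
The bottom-right entry gives D[8][7] = 5, so no sequence of fewer than 5 edits works. Backtracking through the table gives one optimal edit sequence (5 edits):
  wmwmgmtt → mmwmgmtt (sub w→m @1)
  mmwmgmtt → mywmgmtt (sub m→y @2)
  mywmgmtt → myimgmtt (sub w→i @3)
  myimgmtt → myimgtt (del m @6)
  myimgtt → myimgct (sub t→c @6)
Edit distance = 5.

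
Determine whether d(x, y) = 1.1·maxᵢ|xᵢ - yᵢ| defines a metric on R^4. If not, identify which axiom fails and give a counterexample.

Yes. The L∞ (Chebyshev) norm induces a metric on R^4, and multiplying a metric by a positive constant 1.1 > 0 preserves all four axioms: non-negativity (1.1·||x-y|| ≥ 0), identity (1.1·||x-y|| = 0 ⟺ ||x-y|| = 0 ⟺ x = y), symmetry (||x-y|| = ||y-x||), and the triangle inequality (1.1·||x-z|| ≤ 1.1·||x-y|| + 1.1·||y-z||). So d is a metric.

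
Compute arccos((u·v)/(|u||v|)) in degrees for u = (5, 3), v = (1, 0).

With u = (5, 3), v = (1, 0):
u·v = 5·1 + 3·0 = 5 + 0 = 5.
|u| = √(5² + 3²) = √34, |v| = √(1² + 0²) = √1, so |u||v| = √(34·1) = √34.
cos θ = (u·v)/(|u||v|) = 5/√34 ≈ 0.857493
θ = arccos(0.857493) ≈ 30.96°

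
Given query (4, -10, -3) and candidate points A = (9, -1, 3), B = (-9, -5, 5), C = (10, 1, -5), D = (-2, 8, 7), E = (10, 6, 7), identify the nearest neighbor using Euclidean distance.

Distances: d(A) ≈ 11.9164, d(B) ≈ 16.0624, d(C) ≈ 12.6886, d(D) ≈ 21.4476, d(E) ≈ 19.799. Nearest: A = (9, -1, 3) with distance 11.9164.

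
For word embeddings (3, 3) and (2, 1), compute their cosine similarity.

With u = (3, 3), v = (2, 1):
u·v = 3·2 + 3·1 = 6 + 3 = 9.
|u| = √(3² + 3²) = √18, |v| = √(2² + 1²) = √5, so |u||v| = √(18·5) = √90.
cos θ = (u·v)/(|u||v|) = 9/√90 ≈ 0.9487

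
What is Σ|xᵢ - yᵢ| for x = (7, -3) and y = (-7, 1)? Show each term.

Σ|x_i - y_i| = |7 - (-7)| + |-3 - 1| = 14 + 4 = 18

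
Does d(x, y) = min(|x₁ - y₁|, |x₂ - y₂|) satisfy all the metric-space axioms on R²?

No. d fails identity of indiscernibles: take x = (4, 0) and y = (4, 5). Then d(x,y) = min(|4 - 4|, |0 - 5|) = min(0, 5) = 0, yet x ≠ y.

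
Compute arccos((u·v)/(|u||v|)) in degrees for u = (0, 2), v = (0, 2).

With u = (0, 2), v = (0, 2):
u·v = 0·0 + 2·2 = 0 + 4 = 4.
|u| = √(0² + 2²) = √4, |v| = √(0² + 2²) = √4, so |u||v| = √(4·4) = √16 = 4.
cos θ = (u·v)/(|u||v|) = 4/4 = 1 (the vectors are parallel, pointing the same way)
θ = arccos(1) = 0°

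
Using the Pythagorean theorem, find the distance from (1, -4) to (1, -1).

√(Σ(x_i - y_i)²) = √((1 - 1)² + (-4 - (-1))²)
= √(0² + (-3)²) = √(0 + 9) = √9 = 3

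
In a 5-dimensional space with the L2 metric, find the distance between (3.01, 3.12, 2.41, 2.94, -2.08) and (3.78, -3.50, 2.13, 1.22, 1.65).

(Σ|x_i - y_i|^2)^(1/2) = (|3.01 - 3.78|^2 + |3.12 - (-3.5)|^2 + |2.41 - 2.13|^2 + |2.94 - 1.22|^2 + |-2.08 - 1.65|^2)^(1/2)
= (0.77^2 + 6.62^2 + 0.28^2 + 1.72^2 + 3.73^2)^(1/2) = (0.5929 + 43.8244 + 0.0784 + 2.9584 + 13.9129)^(1/2) = (61.367)^(1/2) ≈ 7.8337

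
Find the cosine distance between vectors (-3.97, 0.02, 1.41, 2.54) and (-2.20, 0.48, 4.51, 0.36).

With u = (-3.97, 0.02, 1.41, 2.54), v = (-2.20, 0.48, 4.51, 0.36):
u·v = (-3.97)·(-2.2) + 0.02·0.48 + 1.41·4.51 + 2.54·0.36 = 8.734 + 0.0096 + 6.3591 + 0.9144 = 16.0171.
|u| = √((-3.97)² + 0.02² + 1.41² + 2.54²) = √(15.7609 + 0.0004 + 1.9881 + 6.4516) = √24.201, |v| = √((-2.2)² + 0.48² + 4.51² + 0.36²) = √(4.84 + 0.2304 + 20.3401 + 0.1296) = √25.5401.
cos θ = (u·v)/(|u||v|) = 16.0171/(√24.201·√25.5401) ≈ 0.6443
Cosine distance = 1 - cos θ ≈ 1 - 0.6443 = 0.3557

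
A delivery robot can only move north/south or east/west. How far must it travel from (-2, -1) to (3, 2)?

Σ|x_i - y_i| = |-2 - 3| + |-1 - 2| = 5 + 3 = 8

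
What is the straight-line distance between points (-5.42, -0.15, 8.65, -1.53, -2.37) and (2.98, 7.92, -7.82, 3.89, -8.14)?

√(Σ(x_i - y_i)²) = √((-5.42 - 2.98)² + (-0.15 - 7.92)² + (8.65 - (-7.82))² + (-1.53 - 3.89)² + (-2.37 - (-8.14))²)
= √((-8.4)² + (-8.07)² + 16.47² + (-5.42)² + 5.77²) = √(70.56 + 65.1249 + 271.2609 + 29.3764 + 33.2929) = √469.6151 ≈ 21.6706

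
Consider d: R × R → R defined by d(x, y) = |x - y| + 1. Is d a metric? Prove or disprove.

No. d fails identity of indiscernibles (specifically d(x,x) = 0): d(8, 8) = |8 - 8| + 1 = 0 + 1 = 1 ≠ 0.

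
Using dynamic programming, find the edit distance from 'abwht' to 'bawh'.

Let D[i][j] be the edit distance between the first i characters of 'abwht' and the first j characters of 'bawh', with D[i][0] = i, D[0][j] = j, and D[i][j] = D[i-1][j-1] if the characters match, else 1 + min(D[i-1][j], D[i][j-1], D[i-1][j-1]). Filling the table (rows: prefixes of 'abwht', columns: prefixes of 'bawh'):
     ε  b  a  w  h
  ε  0  1  2  3  4
  a  1  1  1  2  3
  b  2  1  2  2  3
  w  3  2  2  2  3
  h  4  3  3  3  2
  t  5  4  4  4  3
The bottom-right entry gives D[5][4] = 3, so no sequence of fewer than 3 edits works. Backtracking through the table gives one optimal edit sequence (3 edits):
  abwht → bbwht (sub a→b @1)
  bbwht → bawht (sub b→a @2)
  bawht → bawh (del t @5)
Edit distance = 3.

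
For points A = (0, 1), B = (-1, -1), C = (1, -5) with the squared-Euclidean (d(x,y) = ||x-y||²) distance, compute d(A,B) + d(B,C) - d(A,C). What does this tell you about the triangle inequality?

d(A,B) = 1² + 2² = 5, d(B,C) = 2² + 4² = 20, d(A,C) = 1² + 6² = 37.
d(A,B) + d(B,C) - d(A,C) = 5 + 20 - 37 = 25 - 37 = -12. This is < 0, so the triangle inequality FAILS for these points (squared-Euclidean is not a metric).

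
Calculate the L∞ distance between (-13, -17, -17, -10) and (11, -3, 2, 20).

max(|x_i - y_i|) = max(|-13 - 11|, |-17 - (-3)|, |-17 - 2|, |-10 - 20|) = max(24, 14, 19, 30) = 30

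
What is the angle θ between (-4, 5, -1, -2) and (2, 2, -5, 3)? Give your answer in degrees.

With u = (-4, 5, -1, -2), v = (2, 2, -5, 3):
u·v = (-4)·2 + 5·2 + (-1)·(-5) + (-2)·3 = (-8) + 10 + 5 + (-6) = 1.
|u| = √((-4)² + 5² + (-1)² + (-2)²) = √46, |v| = √(2² + 2² + (-5)² + 3²) = √42, so |u||v| = √(46·42) = √1932.
cos θ = (u·v)/(|u||v|) = 1/√1932 ≈ 0.022751
θ = arccos(0.022751) ≈ 88.7°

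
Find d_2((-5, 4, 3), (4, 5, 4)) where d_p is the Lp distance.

(Σ|x_i - y_i|^2)^(1/2) = (|-5 - 4|^2 + |4 - 5|^2 + |3 - 4|^2)^(1/2)
= (9^2 + 1^2 + 1^2)^(1/2) = (81 + 1 + 1)^(1/2) = (83)^(1/2) ≈ 9.1104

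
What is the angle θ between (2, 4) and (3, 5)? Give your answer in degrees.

With u = (2, 4), v = (3, 5):
u·v = 2·3 + 4·5 = 6 + 20 = 26.
|u| = √(2² + 4²) = √20, |v| = √(3² + 5²) = √34, so |u||v| = √(20·34) = √680.
cos θ = (u·v)/(|u||v|) = 26/√680 ≈ 0.997054
θ = arccos(0.997054) ≈ 4.4°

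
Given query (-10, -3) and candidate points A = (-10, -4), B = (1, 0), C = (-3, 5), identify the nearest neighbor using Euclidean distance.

Distances: d(A) = 1, d(B) ≈ 11.4018, d(C) ≈ 10.6301. Nearest: A = (-10, -4) with distance 1.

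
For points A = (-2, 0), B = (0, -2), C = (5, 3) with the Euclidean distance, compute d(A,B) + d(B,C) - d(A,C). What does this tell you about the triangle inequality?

d(A,B) = √(2² + 2²) = √8 ≈ 2.8284, d(B,C) = √(5² + 5²) = √50 ≈ 7.0711, d(A,C) = √(7² + 3²) = √58 ≈ 7.6158.
d(A,B) + d(B,C) - d(A,C) = 2.8284 + 7.0711 - 7.6158 = 9.8995 - 7.6158 = 2.2837 (to 4 decimal places). This is ≥ 0, so the triangle inequality holds for these points.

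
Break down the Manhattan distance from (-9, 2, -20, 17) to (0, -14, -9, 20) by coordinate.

Σ|x_i - y_i| = |-9 - 0| + |2 - (-14)| + |-20 - (-9)| + |17 - 20| = 9 + 16 + 11 + 3 = 39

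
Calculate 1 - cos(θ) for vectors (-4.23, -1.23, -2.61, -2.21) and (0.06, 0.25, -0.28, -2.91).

With u = (-4.23, -1.23, -2.61, -2.21), v = (0.06, 0.25, -0.28, -2.91):
u·v = (-4.23)·0.06 + (-1.23)·0.25 + (-2.61)·(-0.28) + (-2.21)·(-2.91) = (-0.2538) + (-0.3075) + 0.7308 + 6.4311 = 6.6006.
|u| = √((-4.23)² + (-1.23)² + (-2.61)² + (-2.21)²) = √(17.8929 + 1.5129 + 6.8121 + 4.8841) = √31.102, |v| = √(0.06² + 0.25² + (-0.28)² + (-2.91)²) = √(0.0036 + 0.0625 + 0.0784 + 8.4681) = √8.6126.
cos θ = (u·v)/(|u||v|) = 6.6006/(√31.102·√8.6126) ≈ 0.4033
Cosine distance = 1 - cos θ ≈ 1 - 0.4033 = 0.5967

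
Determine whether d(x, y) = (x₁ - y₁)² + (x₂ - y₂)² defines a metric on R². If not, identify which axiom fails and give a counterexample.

No. The squared Euclidean distance fails the triangle inequality. Counterexample: x = (0, 0), y = (5, 5), z = (10, 10). d(x,z) = 10² + 10² = 200, but d(x,y) + d(y,z) = (5² + 5²) + (5² + 5²) = 50 + 50 = 100. Since 200 > 100, the triangle inequality is violated. (Note: √d, the ordinary Euclidean distance, IS a metric.)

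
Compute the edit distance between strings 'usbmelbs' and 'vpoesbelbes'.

Let D[i][j] be the edit distance between the first i characters of 'usbmelbs' and the first j characters of 'vpoesbelbes', with D[i][0] = i, D[0][j] = j, and D[i][j] = D[i-1][j-1] if the characters match, else 1 + min(D[i-1][j], D[i][j-1], D[i-1][j-1]). Filling the table (rows: prefixes of 'usbmelbs', columns: prefixes of 'vpoesbelbes'):
     ε  v  p  o  e  s  b  e  l  b  e  s
  ε  0  1  2  3  4  5  6  7  8  9 10 11
  u  1  1  2  3  4  5  6  7  8  9 10 11
  s  2  2  2  3  4  4  5  6  7  8  9 10
  b  3  3  3  3  4  5  4  5  6  7  8  9
  m  4  4  4  4  4  5  5  5  6  7  8  9
  e  5  5  5  5  4  5  6  5  6  7  7  8
  l  6  6  6  6  5  5  6  6  5  6  7  8
  b  7  7  7  7  6  6  5  6  6  5  6  7
  s  8  8  8  8  7  6  6  6  7  6  6  6
The bottom-right entry gives D[8][11] = 6, so no sequence of fewer than 6 edits works. Backtracking through the table gives one optimal edit sequence (6 edits):
  usbmelbs → vusbmelbs (ins v @1)
  vusbmelbs → vpusbmelbs (ins p @2)
  vpusbmelbs → vpousbmelbs (ins o @3)
  vpousbmelbs → vpoesbmelbs (sub u→e @4)
  vpoesbmelbs → vpoesbelbs (del m @7)
  vpoesbelbs → vpoesbelbes (ins e @10)
Edit distance = 6.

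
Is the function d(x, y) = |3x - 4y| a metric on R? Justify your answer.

No. d fails symmetry: d(2, 3) = |3·2 - 4·3| = |-6| = 6, but d(3, 2) = |3·3 - 4·2| = |1| = 1. Since 6 ≠ 1, d(x,y) ≠ d(y,x) in general.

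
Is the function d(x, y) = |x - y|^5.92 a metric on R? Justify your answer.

No. d(x,y) = |x-y|^5.92 fails the triangle inequality since p = 5.92 > 1. Counterexample: x = -1, y = 3, z = 13. d(x,z) = |-1 - 13|^5.92 = 14^5.92 ≈ 6096463.4049, but d(x,y) + d(y,z) = 4^5.92 + 10^5.92 ≈ 3666.0227 + 831763.7711 = 835429.7938. Since 6096463.4049 > 835429.7938, the triangle inequality is violated.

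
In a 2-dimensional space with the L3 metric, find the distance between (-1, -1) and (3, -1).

(Σ|x_i - y_i|^3)^(1/3) = (|-1 - 3|^3 + |-1 - (-1)|^3)^(1/3)
= (4^3 + 0^3)^(1/3) = (64 + 0)^(1/3) = (64)^(1/3) = 4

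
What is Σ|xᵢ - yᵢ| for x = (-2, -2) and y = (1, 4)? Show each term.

Σ|x_i - y_i| = |-2 - 1| + |-2 - 4| = 3 + 6 = 9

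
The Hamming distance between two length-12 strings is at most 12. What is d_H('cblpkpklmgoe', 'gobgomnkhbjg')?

Differing positions: 1, 2, 3, 4, 5, 6, 7, 8, 9, 10, 11, 12. Hamming distance = 12. The maximum possible Hamming distance for length-12 strings is 12, so d_H/12 = 12/12 = 1.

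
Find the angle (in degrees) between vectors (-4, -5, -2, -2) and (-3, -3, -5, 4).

With u = (-4, -5, -2, -2), v = (-3, -3, -5, 4):
u·v = (-4)·(-3) + (-5)·(-3) + (-2)·(-5) + (-2)·4 = 12 + 15 + 10 + (-8) = 29.
|u| = √((-4)² + (-5)² + (-2)² + (-2)²) = √49, |v| = √((-3)² + (-3)² + (-5)² + 4²) = √59, so |u||v| = √(49·59) = √2891.
cos θ = (u·v)/(|u||v|) = 29/√2891 ≈ 0.539354
θ = arccos(0.539354) ≈ 57.36°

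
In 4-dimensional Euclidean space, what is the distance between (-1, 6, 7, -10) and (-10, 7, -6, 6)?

√(Σ(x_i - y_i)²) = √((-1 - (-10))² + (6 - 7)² + (7 - (-6))² + (-10 - 6)²)
= √(9² + (-1)² + 13² + (-16)²) = √(81 + 1 + 169 + 256) = √507 ≈ 22.5167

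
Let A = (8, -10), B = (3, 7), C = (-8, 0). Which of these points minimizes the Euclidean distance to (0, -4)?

Distances: d(A) = 10, d(B) ≈ 11.4018, d(C) ≈ 8.9443. Nearest: C = (-8, 0) with distance 8.9443.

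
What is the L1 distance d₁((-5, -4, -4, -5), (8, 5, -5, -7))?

Σ|x_i - y_i| = |-5 - 8| + |-4 - 5| + |-4 - (-5)| + |-5 - (-7)| = 13 + 9 + 1 + 2 = 25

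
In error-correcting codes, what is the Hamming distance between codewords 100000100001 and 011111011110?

Differing positions: 1, 2, 3, 4, 5, 6, 7, 8, 9, 10, 11, 12. Hamming distance = 12.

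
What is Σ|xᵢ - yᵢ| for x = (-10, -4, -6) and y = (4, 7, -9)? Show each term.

Σ|x_i - y_i| = |-10 - 4| + |-4 - 7| + |-6 - (-9)| = 14 + 11 + 3 = 28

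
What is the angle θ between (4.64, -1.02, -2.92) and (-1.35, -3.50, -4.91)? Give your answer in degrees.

With u = (4.64, -1.02, -2.92), v = (-1.35, -3.50, -4.91):
u·v = 4.64·(-1.35) + (-1.02)·(-3.5) + (-2.92)·(-4.91) = (-6.264) + 3.57 + 14.3372 = 11.6432.
|u| = √(4.64² + (-1.02)² + (-2.92)²) = √(21.5296 + 1.0404 + 8.5264) = √31.0964, |v| = √((-1.35)² + (-3.5)² + (-4.91)²) = √(1.8225 + 12.25 + 24.1081) = √38.1806.
cos θ = (u·v)/(|u||v|) = 11.6432/(√31.0964·√38.1806) ≈ 0.337906
θ = arccos(0.337906) ≈ 70.25°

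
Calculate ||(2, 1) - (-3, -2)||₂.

√(Σ(x_i - y_i)²) = √((2 - (-3))² + (1 - (-2))²)
= √(5² + 3²) = √(25 + 9) = √34 ≈ 5.831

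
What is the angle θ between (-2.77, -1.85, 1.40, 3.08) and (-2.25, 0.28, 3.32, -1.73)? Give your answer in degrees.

With u = (-2.77, -1.85, 1.40, 3.08), v = (-2.25, 0.28, 3.32, -1.73):
u·v = (-2.77)·(-2.25) + (-1.85)·0.28 + 1.4·3.32 + 3.08·(-1.73) = 6.2325 + (-0.518) + 4.648 + (-5.3284) = 5.0341.
|u| = √((-2.77)² + (-1.85)² + 1.4² + 3.08²) = √(7.6729 + 3.4225 + 1.96 + 9.4864) = √22.5418, |v| = √((-2.25)² + 0.28² + 3.32² + (-1.73)²) = √(5.0625 + 0.0784 + 11.0224 + 2.9929) = √19.1562.
cos θ = (u·v)/(|u||v|) = 5.0341/(√22.5418·√19.1562) ≈ 0.242255
θ = arccos(0.242255) ≈ 75.98°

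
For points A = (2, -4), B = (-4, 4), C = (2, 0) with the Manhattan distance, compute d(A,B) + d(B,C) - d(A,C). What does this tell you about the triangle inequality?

d(A,B) = 6 + 8 = 14, d(B,C) = 6 + 4 = 10, d(A,C) = 0 + 4 = 4.
d(A,B) + d(B,C) - d(A,C) = 14 + 10 - 4 = 24 - 4 = 20. This is ≥ 0, so the triangle inequality holds for these points.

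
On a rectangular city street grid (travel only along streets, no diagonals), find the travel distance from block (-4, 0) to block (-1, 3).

Σ|x_i - y_i| = |-4 - (-1)| + |0 - 3| = 3 + 3 = 6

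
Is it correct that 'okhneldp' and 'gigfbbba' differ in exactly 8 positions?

Differing positions: 1, 2, 3, 4, 5, 6, 7, 8. Hamming distance = 8, so the claim is true.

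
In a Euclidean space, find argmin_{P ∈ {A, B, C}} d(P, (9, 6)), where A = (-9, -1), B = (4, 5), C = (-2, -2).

Distances: d(A) ≈ 19.3132, d(B) ≈ 5.099, d(C) ≈ 13.6015. Nearest: B = (4, 5) with distance 5.099.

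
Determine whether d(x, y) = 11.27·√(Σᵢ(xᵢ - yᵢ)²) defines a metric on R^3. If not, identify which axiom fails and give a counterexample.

Yes. The L2 (Euclidean) norm induces a metric on R^3, and multiplying a metric by a positive constant 11.27 > 0 preserves all four axioms: non-negativity (11.27·||x-y|| ≥ 0), identity (11.27·||x-y|| = 0 ⟺ ||x-y|| = 0 ⟺ x = y), symmetry (||x-y|| = ||y-x||), and the triangle inequality (11.27·||x-z|| ≤ 11.27·||x-y|| + 11.27·||y-z||). So d is a metric.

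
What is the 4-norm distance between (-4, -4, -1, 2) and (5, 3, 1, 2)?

(Σ|x_i - y_i|^4)^(1/4) = (|-4 - 5|^4 + |-4 - 3|^4 + |-1 - 1|^4 + |2 - 2|^4)^(1/4)
= (9^4 + 7^4 + 2^4 + 0^4)^(1/4) = (6561 + 2401 + 16 + 0)^(1/4) = (8978)^(1/4) ≈ 9.7341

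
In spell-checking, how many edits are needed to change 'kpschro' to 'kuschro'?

Let D[i][j] be the edit distance between the first i characters of 'kpschro' and the first j characters of 'kuschro', with D[i][0] = i, D[0][j] = j, and D[i][j] = D[i-1][j-1] if the characters match, else 1 + min(D[i-1][j], D[i][j-1], D[i-1][j-1]). Filling the table (rows: prefixes of 'kpschro', columns: prefixes of 'kuschro'):
     ε  k  u  s  c  h  r  o
  ε  0  1  2  3  4  5  6  7
  k  1  0  1  2  3  4  5  6
  p  2  1  1  2  3  4  5  6
  s  3  2  2  1  2  3  4  5
  c  4  3  3  2  1  2  3  4
  h  5  4  4  3  2  1  2  3
  r  6  5  5  4  3  2  1  2
  o  7  6  6  5  4  3  2  1
The bottom-right entry gives D[7][7] = 1, so no sequence of fewer than 1 edit works. Backtracking through the table gives one optimal edit sequence (1 edit):
  kpschro → kuschro (sub p→u @2)
Edit distance = 1.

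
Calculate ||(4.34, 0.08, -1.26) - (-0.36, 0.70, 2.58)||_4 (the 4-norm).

(Σ|x_i - y_i|^4)^(1/4) = (|4.34 - (-0.36)|^4 + |0.08 - 0.7|^4 + |-1.26 - 2.58|^4)^(1/4)
= (4.7^4 + 0.62^4 + 3.84^4)^(1/4) ≈ (487.9681 + 0.1478 + 217.4327)^(1/4) = (705.5486)^(1/4) ≈ 5.1538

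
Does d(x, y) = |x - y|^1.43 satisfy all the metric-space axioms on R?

No. d(x,y) = |x-y|^1.43 fails the triangle inequality since p = 1.43 > 1. Counterexample: x = 3, y = 4, z = 15. d(x,z) = |3 - 15|^1.43 = 12^1.43 ≈ 34.9325, but d(x,y) + d(y,z) = 1^1.43 + 11^1.43 ≈ 1 + 30.8455 = 31.8455. Since 34.9325 > 31.8455, the triangle inequality is violated.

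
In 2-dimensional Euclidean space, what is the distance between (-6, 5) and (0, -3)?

√(Σ(x_i - y_i)²) = √((-6 - 0)² + (5 - (-3))²)
= √((-6)² + 8²) = √(36 + 64) = √100 = 10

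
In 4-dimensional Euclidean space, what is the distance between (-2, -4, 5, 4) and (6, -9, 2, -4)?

√(Σ(x_i - y_i)²) = √((-2 - 6)² + (-4 - (-9))² + (5 - 2)² + (4 - (-4))²)
= √((-8)² + 5² + 3² + 8²) = √(64 + 25 + 9 + 64) = √162 ≈ 12.7279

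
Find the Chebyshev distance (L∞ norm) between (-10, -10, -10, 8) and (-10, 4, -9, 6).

max(|x_i - y_i|) = max(|-10 - (-10)|, |-10 - 4|, |-10 - (-9)|, |8 - 6|) = max(0, 14, 1, 2) = 14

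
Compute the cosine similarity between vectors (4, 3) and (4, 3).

With u = (4, 3), v = (4, 3):
u·v = 4·4 + 3·3 = 16 + 9 = 25.
|u| = √(4² + 3²) = √25, |v| = √(4² + 3²) = √25, so |u||v| = √(25·25) = √625 = 25.
cos θ = (u·v)/(|u||v|) = 25/25 = 1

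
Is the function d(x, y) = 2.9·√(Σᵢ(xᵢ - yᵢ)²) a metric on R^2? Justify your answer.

Yes. The L2 (Euclidean) norm induces a metric on R^2, and multiplying a metric by a positive constant 2.9 > 0 preserves all four axioms: non-negativity (2.9·||x-y|| ≥ 0), identity (2.9·||x-y|| = 0 ⟺ ||x-y|| = 0 ⟺ x = y), symmetry (||x-y|| = ||y-x||), and the triangle inequality (2.9·||x-z|| ≤ 2.9·||x-y|| + 2.9·||y-z||). So d is a metric.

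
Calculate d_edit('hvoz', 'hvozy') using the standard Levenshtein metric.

Let D[i][j] be the edit distance between the first i characters of 'hvoz' and the first j characters of 'hvozy', with D[i][0] = i, D[0][j] = j, and D[i][j] = D[i-1][j-1] if the characters match, else 1 + min(D[i-1][j], D[i][j-1], D[i-1][j-1]). Filling the table (rows: prefixes of 'hvoz', columns: prefixes of 'hvozy'):
     ε  h  v  o  z  y
  ε  0  1  2  3  4  5
  h  1  0  1  2  3  4
  v  2  1  0  1  2  3
  o  3  2  1  0  1  2
  z  4  3  2  1  0  1
The bottom-right entry gives D[4][5] = 1, so no sequence of fewer than 1 edit works. Backtracking through the table gives one optimal edit sequence (1 edit):
  hvoz → hvozy (ins y @5)
Edit distance = 1.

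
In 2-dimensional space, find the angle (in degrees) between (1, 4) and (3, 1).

With u = (1, 4), v = (3, 1):
u·v = 1·3 + 4·1 = 3 + 4 = 7.
|u| = √(1² + 4²) = √17, |v| = √(3² + 1²) = √10, so |u||v| = √(17·10) = √170.
cos θ = (u·v)/(|u||v|) = 7/√170 ≈ 0.536875
θ = arccos(0.536875) ≈ 57.53°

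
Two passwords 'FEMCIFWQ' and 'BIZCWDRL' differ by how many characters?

Differing positions: 1, 2, 3, 5, 6, 7, 8. Hamming distance = 7.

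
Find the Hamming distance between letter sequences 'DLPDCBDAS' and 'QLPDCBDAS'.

Differing positions: 1. Hamming distance = 1.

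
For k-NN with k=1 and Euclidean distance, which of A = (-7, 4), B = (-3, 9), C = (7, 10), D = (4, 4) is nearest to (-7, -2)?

Distances: d(A) = 6, d(B) ≈ 11.7047, d(C) ≈ 18.4391, d(D) ≈ 12.53. Nearest: A = (-7, 4) with distance 6.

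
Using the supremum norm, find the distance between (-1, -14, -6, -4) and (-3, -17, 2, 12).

max(|x_i - y_i|) = max(|-1 - (-3)|, |-14 - (-17)|, |-6 - 2|, |-4 - 12|) = max(2, 3, 8, 16) = 16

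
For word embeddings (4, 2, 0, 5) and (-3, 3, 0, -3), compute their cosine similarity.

With u = (4, 2, 0, 5), v = (-3, 3, 0, -3):
u·v = 4·(-3) + 2·3 + 0·0 + 5·(-3) = (-12) + 6 + 0 + (-15) = -21.
|u| = √(4² + 2² + 0² + 5²) = √45, |v| = √((-3)² + 3² + 0² + (-3)²) = √27, so |u||v| = √(45·27) = √1215.
cos θ = (u·v)/(|u||v|) = -21/√1215 ≈ -0.6025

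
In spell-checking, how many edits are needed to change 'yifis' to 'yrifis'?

Let D[i][j] be the edit distance between the first i characters of 'yifis' and the first j characters of 'yrifis', with D[i][0] = i, D[0][j] = j, and D[i][j] = D[i-1][j-1] if the characters match, else 1 + min(D[i-1][j], D[i][j-1], D[i-1][j-1]). Filling the table (rows: prefixes of 'yifis', columns: prefixes of 'yrifis'):
     ε  y  r  i  f  i  s
  ε  0  1  2  3  4  5  6
  y  1  0  1  2  3  4  5
  i  2  1  1  1  2  3  4
  f  3  2  2  2  1  2  3
  i  4  3  3  2  2  1  2
  s  5  4  4  3  3  2  1
The bottom-right entry gives D[5][6] = 1, so no sequence of fewer than 1 edit works. Backtracking through the table gives one optimal edit sequence (1 edit):
  yifis → yrifis (ins r @2)
Edit distance = 1.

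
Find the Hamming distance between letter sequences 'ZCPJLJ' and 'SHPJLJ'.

Differing positions: 1, 2. Hamming distance = 2.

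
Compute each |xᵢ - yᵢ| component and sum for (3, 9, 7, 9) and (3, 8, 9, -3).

Σ|x_i - y_i| = |3 - 3| + |9 - 8| + |7 - 9| + |9 - (-3)| = 0 + 1 + 2 + 12 = 15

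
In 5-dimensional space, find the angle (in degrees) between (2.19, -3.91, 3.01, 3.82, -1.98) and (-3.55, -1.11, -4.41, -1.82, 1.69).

With u = (2.19, -3.91, 3.01, 3.82, -1.98), v = (-3.55, -1.11, -4.41, -1.82, 1.69):
u·v = 2.19·(-3.55) + (-3.91)·(-1.11) + 3.01·(-4.41) + 3.82·(-1.82) + (-1.98)·1.69 = (-7.7745) + 4.3401 + (-13.2741) + (-6.9524) + (-3.3462) = -27.0071.
|u| = √(2.19² + (-3.91)² + 3.01² + 3.82² + (-1.98)²) = √(4.7961 + 15.2881 + 9.0601 + 14.5924 + 3.9204) = √47.6571, |v| = √((-3.55)² + (-1.11)² + (-4.41)² + (-1.82)² + 1.69²) = √(12.6025 + 1.2321 + 19.4481 + 3.3124 + 2.8561) = √39.4512.
cos θ = (u·v)/(|u||v|) = -27.0071/(√47.6571·√39.4512) ≈ -0.622851
θ = arccos(-0.622851) ≈ 128.52°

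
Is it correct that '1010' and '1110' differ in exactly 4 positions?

Differing positions: 2. Hamming distance = 1, so the claim that d_H = 4 is false.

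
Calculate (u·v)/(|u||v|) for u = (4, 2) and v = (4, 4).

With u = (4, 2), v = (4, 4):
u·v = 4·4 + 2·4 = 16 + 8 = 24.
|u| = √(4² + 2²) = √20, |v| = √(4² + 4²) = √32, so |u||v| = √(20·32) = √640.
cos θ = (u·v)/(|u||v|) = 24/√640 ≈ 0.9487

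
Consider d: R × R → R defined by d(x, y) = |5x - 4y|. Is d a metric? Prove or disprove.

No. d fails symmetry: d(6, 8) = |5·6 - 4·8| = |-2| = 2, but d(8, 6) = |5·8 - 4·6| = |16| = 16. Since 2 ≠ 16, d(x,y) ≠ d(y,x) in general.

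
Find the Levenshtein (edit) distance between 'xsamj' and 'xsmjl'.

Let D[i][j] be the edit distance between the first i characters of 'xsamj' and the first j characters of 'xsmjl', with D[i][0] = i, D[0][j] = j, and D[i][j] = D[i-1][j-1] if the characters match, else 1 + min(D[i-1][j], D[i][j-1], D[i-1][j-1]). Filling the table (rows: prefixes of 'xsamj', columns: prefixes of 'xsmjl'):
     ε  x  s  m  j  l
  ε  0  1  2  3  4  5
  x  1  0  1  2  3  4
  s  2  1  0  1  2  3
  a  3  2  1  1  2  3
  m  4  3  2  1  2  3
  j  5  4  3  2  1  2
The bottom-right entry gives D[5][5] = 2, so no sequence of fewer than 2 edits works. Backtracking through the table gives one optimal edit sequence (2 edits):
  xsamj → xsmj (del a @3)
  xsmj → xsmjl (ins l @5)
Edit distance = 2.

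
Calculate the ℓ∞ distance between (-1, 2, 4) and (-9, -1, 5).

max(|x_i - y_i|) = max(|-1 - (-9)|, |2 - (-1)|, |4 - 5|) = max(8, 3, 1) = 8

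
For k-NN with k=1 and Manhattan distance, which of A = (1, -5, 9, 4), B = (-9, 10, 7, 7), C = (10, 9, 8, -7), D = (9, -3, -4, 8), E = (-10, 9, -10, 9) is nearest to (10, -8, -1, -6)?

Distances: d(A) = 32, d(B) = 58, d(C) = 27, d(D) = 23, d(E) = 61. Nearest: D = (9, -3, -4, 8) with distance 23.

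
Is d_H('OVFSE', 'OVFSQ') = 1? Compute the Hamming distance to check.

Differing positions: 5. Hamming distance = 1, so the claim is true.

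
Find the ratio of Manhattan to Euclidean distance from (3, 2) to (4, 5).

L1 = |3 - 4| + |2 - 5| = 1 + 3 = 4
L2 = √(1² + 3²) = √10 ≈ 3.1623
L1 ≥ L2 always (equality iff movement is along one axis); L1 > L2 here.
Ratio L1/L2 = 4/√10 ≈ 1.2649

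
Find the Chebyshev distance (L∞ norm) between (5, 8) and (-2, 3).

max(|x_i - y_i|) = max(|5 - (-2)|, |8 - 3|) = max(7, 5) = 7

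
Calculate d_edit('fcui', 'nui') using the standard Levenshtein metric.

Let D[i][j] be the edit distance between the first i characters of 'fcui' and the first j characters of 'nui', with D[i][0] = i, D[0][j] = j, and D[i][j] = D[i-1][j-1] if the characters match, else 1 + min(D[i-1][j], D[i][j-1], D[i-1][j-1]). Filling the table (rows: prefixes of 'fcui', columns: prefixes of 'nui'):
     ε  n  u  i
  ε  0  1  2  3
  f  1  1  2  3
  c  2  2  2  3
  u  3  3  2  3
  i  4  4  3  2
The bottom-right entry gives D[4][3] = 2, so no sequence of fewer than 2 edits works. Backtracking through the table gives one optimal edit sequence (2 edits):
  fcui → cui (del f @1)
  cui → nui (sub c→n @1)
Edit distance = 2.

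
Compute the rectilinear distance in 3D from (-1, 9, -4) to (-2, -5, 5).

Σ|x_i - y_i| = |-1 - (-2)| + |9 - (-5)| + |-4 - 5| = 1 + 14 + 9 = 24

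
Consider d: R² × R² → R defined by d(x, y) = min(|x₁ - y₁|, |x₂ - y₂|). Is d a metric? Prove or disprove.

No. d fails identity of indiscernibles: take x = (-1, 0) and y = (-1, 3). Then d(x,y) = min(|-1 - (-1)|, |0 - 3|) = min(0, 3) = 0, yet x ≠ y.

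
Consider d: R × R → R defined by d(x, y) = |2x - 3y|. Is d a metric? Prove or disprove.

No. d fails symmetry: d(9, 6) = |2·9 - 3·6| = |0| = 0, but d(6, 9) = |2·6 - 3·9| = |-15| = 15. Since 0 ≠ 15, d(x,y) ≠ d(y,x) in general.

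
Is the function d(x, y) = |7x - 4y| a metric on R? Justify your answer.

No. d fails symmetry: d(8, 3) = |7·8 - 4·3| = |44| = 44, but d(3, 8) = |7·3 - 4·8| = |-11| = 11. Since 44 ≠ 11, d(x,y) ≠ d(y,x) in general.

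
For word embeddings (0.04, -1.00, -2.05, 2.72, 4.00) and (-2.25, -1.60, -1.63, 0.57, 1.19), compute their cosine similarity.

With u = (0.04, -1.00, -2.05, 2.72, 4.00), v = (-2.25, -1.60, -1.63, 0.57, 1.19):
u·v = 0.04·(-2.25) + (-1)·(-1.6) + (-2.05)·(-1.63) + 2.72·0.57 + 4·1.19 = (-0.09) + 1.6 + 3.3415 + 1.5504 + 4.76 = 11.1619.
|u| = √(0.04² + (-1)² + (-2.05)² + 2.72² + 4²) = √(0.0016 + 1 + 4.2025 + 7.3984 + 16) = √28.6025, |v| = √((-2.25)² + (-1.6)² + (-1.63)² + 0.57² + 1.19²) = √(5.0625 + 2.56 + 2.6569 + 0.3249 + 1.4161) = √12.0204.
cos θ = (u·v)/(|u||v|) = 11.1619/(√28.6025·√12.0204) ≈ 0.602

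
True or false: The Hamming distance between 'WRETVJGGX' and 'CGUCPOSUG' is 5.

Differing positions: 1, 2, 3, 4, 5, 6, 7, 8, 9. Hamming distance = 9, so the claim that d_H = 5 is false.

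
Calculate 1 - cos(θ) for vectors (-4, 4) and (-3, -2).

With u = (-4, 4), v = (-3, -2):
u·v = (-4)·(-3) + 4·(-2) = 12 + (-8) = 4.
|u| = √((-4)² + 4²) = √32, |v| = √((-3)² + (-2)²) = √13, so |u||v| = √(32·13) = √416.
cos θ = (u·v)/(|u||v|) = 4/√416 ≈ 0.1961
Cosine distance = 1 - cos θ ≈ 1 - 0.1961 = 0.8039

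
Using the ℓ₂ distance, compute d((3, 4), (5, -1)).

(Σ|x_i - y_i|^2)^(1/2) = (|3 - 5|^2 + |4 - (-1)|^2)^(1/2)
= (2^2 + 5^2)^(1/2) = (4 + 25)^(1/2) = (29)^(1/2) ≈ 5.3852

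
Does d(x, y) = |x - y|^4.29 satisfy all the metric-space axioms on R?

No. d(x,y) = |x-y|^4.29 fails the triangle inequality since p = 4.29 > 1. Counterexample: x = 0, y = 5, z = 6. d(x,z) = |0 - 6|^4.29 = 6^4.29 ≈ 2179.0584, but d(x,y) + d(y,z) = 5^4.29 + 1^4.29 ≈ 996.7387 + 1 = 997.7387. Since 2179.0584 > 997.7387, the triangle inequality is violated.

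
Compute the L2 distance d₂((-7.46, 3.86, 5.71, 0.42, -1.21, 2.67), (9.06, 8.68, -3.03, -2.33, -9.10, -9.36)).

√(Σ(x_i - y_i)²) = √((-7.46 - 9.06)² + (3.86 - 8.68)² + (5.71 - (-3.03))² + (0.42 - (-2.33))² + (-1.21 - (-9.1))² + (2.67 - (-9.36))²)
= √((-16.52)² + (-4.82)² + 8.74² + 2.75² + 7.89² + 12.03²) = √(272.9104 + 23.2324 + 76.3876 + 7.5625 + 62.2521 + 144.7209) = √587.0659 ≈ 24.2294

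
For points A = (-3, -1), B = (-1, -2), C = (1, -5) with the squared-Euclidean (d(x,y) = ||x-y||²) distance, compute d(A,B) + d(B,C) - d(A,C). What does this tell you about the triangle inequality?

d(A,B) = 2² + 1² = 5, d(B,C) = 2² + 3² = 13, d(A,C) = 4² + 4² = 32.
d(A,B) + d(B,C) - d(A,C) = 5 + 13 - 32 = 18 - 32 = -14. This is < 0, so the triangle inequality FAILS for these points (squared-Euclidean is not a metric).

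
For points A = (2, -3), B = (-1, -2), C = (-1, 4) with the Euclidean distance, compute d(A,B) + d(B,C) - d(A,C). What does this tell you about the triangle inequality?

d(A,B) = √(3² + 1²) = √10 ≈ 3.1623, d(B,C) = √(0² + 6²) = √36 = 6, d(A,C) = √(3² + 7²) = √58 ≈ 7.6158.
d(A,B) + d(B,C) - d(A,C) = 3.1623 + 6 - 7.6158 = 9.1623 - 7.6158 = 1.5465 (to 4 decimal places). This is ≥ 0, so the triangle inequality holds for these points.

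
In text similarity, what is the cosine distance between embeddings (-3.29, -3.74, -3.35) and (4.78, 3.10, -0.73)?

With u = (-3.29, -3.74, -3.35), v = (4.78, 3.10, -0.73):
u·v = (-3.29)·4.78 + (-3.74)·3.1 + (-3.35)·(-0.73) = (-15.7262) + (-11.594) + 2.4455 = -24.8747.
|u| = √((-3.29)² + (-3.74)² + (-3.35)²) = √(10.8241 + 13.9876 + 11.2225) = √36.0342, |v| = √(4.78² + 3.1² + (-0.73)²) = √(22.8484 + 9.61 + 0.5329) = √32.9913.
cos θ = (u·v)/(|u||v|) = -24.8747/(√36.0342·√32.9913) ≈ -0.7214
Cosine distance = 1 - cos θ ≈ 1 - (-0.7214) = 1.7214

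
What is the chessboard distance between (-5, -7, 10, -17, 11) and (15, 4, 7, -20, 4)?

max(|x_i - y_i|) = max(|-5 - 15|, |-7 - 4|, |10 - 7|, |-17 - (-20)|, |11 - 4|) = max(20, 11, 3, 3, 7) = 20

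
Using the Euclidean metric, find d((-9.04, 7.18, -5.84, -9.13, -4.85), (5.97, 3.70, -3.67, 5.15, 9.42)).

√(Σ(x_i - y_i)²) = √((-9.04 - 5.97)² + (7.18 - 3.7)² + (-5.84 - (-3.67))² + (-9.13 - 5.15)² + (-4.85 - 9.42)²)
= √((-15.01)² + 3.48² + (-2.17)² + (-14.28)² + (-14.27)²) = √(225.3001 + 12.1104 + 4.7089 + 203.9184 + 203.6329) = √649.6707 ≈ 25.4886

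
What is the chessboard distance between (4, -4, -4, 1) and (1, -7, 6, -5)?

max(|x_i - y_i|) = max(|4 - 1|, |-4 - (-7)|, |-4 - 6|, |1 - (-5)|) = max(3, 3, 10, 6) = 10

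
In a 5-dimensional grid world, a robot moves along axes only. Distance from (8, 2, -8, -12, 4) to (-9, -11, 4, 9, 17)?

Σ|x_i - y_i| = |8 - (-9)| + |2 - (-11)| + |-8 - 4| + |-12 - 9| + |4 - 17| = 17 + 13 + 12 + 21 + 13 = 76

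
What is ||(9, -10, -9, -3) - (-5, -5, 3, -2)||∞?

max(|x_i - y_i|) = max(|9 - (-5)|, |-10 - (-5)|, |-9 - 3|, |-3 - (-2)|) = max(14, 5, 12, 1) = 14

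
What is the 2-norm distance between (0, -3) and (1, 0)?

(Σ|x_i - y_i|^2)^(1/2) = (|0 - 1|^2 + |-3 - 0|^2)^(1/2)
= (1^2 + 3^2)^(1/2) = (1 + 9)^(1/2) = (10)^(1/2) ≈ 3.1623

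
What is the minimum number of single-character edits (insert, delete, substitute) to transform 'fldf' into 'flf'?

Let D[i][j] be the edit distance between the first i characters of 'fldf' and the first j characters of 'flf', with D[i][0] = i, D[0][j] = j, and D[i][j] = D[i-1][j-1] if the characters match, else 1 + min(D[i-1][j], D[i][j-1], D[i-1][j-1]). Filling the table (rows: prefixes of 'fldf', columns: prefixes of 'flf'):
     ε  f  l  f
  ε  0  1  2  3
  f  1  0  1  2
  l  2  1  0  1
  d  3  2  1  1
  f  4  3  2  1
The bottom-right entry gives D[4][3] = 1, so no sequence of fewer than 1 edit works. Backtracking through the table gives one optimal edit sequence (1 edit):
  fldf → flf (del d @3)
Edit distance = 1.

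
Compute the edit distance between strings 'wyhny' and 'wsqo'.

Let D[i][j] be the edit distance between the first i characters of 'wyhny' and the first j characters of 'wsqo', with D[i][0] = i, D[0][j] = j, and D[i][j] = D[i-1][j-1] if the characters match, else 1 + min(D[i-1][j], D[i][j-1], D[i-1][j-1]). Filling the table (rows: prefixes of 'wyhny', columns: prefixes of 'wsqo'):
     ε  w  s  q  o
  ε  0  1  2  3  4
  w  1  0  1  2  3
  y  2  1  1  2  3
  h  3  2  2  2  3
  n  4  3  3  3  3
  y  5  4  4  4  4
The bottom-right entry gives D[5][4] = 4, so no sequence of fewer than 4 edits works. Backtracking through the table gives one optimal edit sequence (4 edits):
  wyhny → whny (del y @2)
  whny → wsny (sub h→s @2)
  wsny → wsqy (sub n→q @3)
  wsqy → wsqo (sub y→o @4)
Edit distance = 4.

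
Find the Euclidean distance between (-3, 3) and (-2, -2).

√(Σ(x_i - y_i)²) = √((-3 - (-2))² + (3 - (-2))²)
= √((-1)² + 5²) = √(1 + 25) = √26 ≈ 5.099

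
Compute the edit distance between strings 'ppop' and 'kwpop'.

Let D[i][j] be the edit distance between the first i characters of 'ppop' and the first j characters of 'kwpop', with D[i][0] = i, D[0][j] = j, and D[i][j] = D[i-1][j-1] if the characters match, else 1 + min(D[i-1][j], D[i][j-1], D[i-1][j-1]). Filling the table (rows: prefixes of 'ppop', columns: prefixes of 'kwpop'):
     ε  k  w  p  o  p
  ε  0  1  2  3  4  5
  p  1  1  2  2  3  4
  p  2  2  2  2  3  3
  o  3  3  3  3  2  3
  p  4  4  4  3  3  2
The bottom-right entry gives D[4][5] = 2, so no sequence of fewer than 2 edits works. Backtracking through the table gives one optimal edit sequence (2 edits):
  ppop → kppop (ins k @1)
  kppop → kwpop (sub p→w @2)
Edit distance = 2.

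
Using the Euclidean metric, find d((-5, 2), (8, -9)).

√(Σ(x_i - y_i)²) = √((-5 - 8)² + (2 - (-9))²)
= √((-13)² + 11²) = √(169 + 121) = √290 ≈ 17.0294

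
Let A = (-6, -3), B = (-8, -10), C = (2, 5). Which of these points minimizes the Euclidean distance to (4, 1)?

Distances: d(A) ≈ 10.7703, d(B) ≈ 16.2788, d(C) ≈ 4.4721. Nearest: C = (2, 5) with distance 4.4721.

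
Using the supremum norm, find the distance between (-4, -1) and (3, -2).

max(|x_i - y_i|) = max(|-4 - 3|, |-1 - (-2)|) = max(7, 1) = 7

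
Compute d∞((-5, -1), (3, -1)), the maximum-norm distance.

max(|x_i - y_i|) = max(|-5 - 3|, |-1 - (-1)|) = max(8, 0) = 8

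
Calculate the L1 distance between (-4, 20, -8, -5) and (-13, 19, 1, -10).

Σ|x_i - y_i| = |-4 - (-13)| + |20 - 19| + |-8 - 1| + |-5 - (-10)| = 9 + 1 + 9 + 5 = 24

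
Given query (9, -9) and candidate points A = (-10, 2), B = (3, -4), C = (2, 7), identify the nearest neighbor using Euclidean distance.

Distances: d(A) ≈ 21.9545, d(B) ≈ 7.8102, d(C) ≈ 17.4642. Nearest: B = (3, -4) with distance 7.8102.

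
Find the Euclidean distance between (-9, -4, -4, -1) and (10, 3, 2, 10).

√(Σ(x_i - y_i)²) = √((-9 - 10)² + (-4 - 3)² + (-4 - 2)² + (-1 - 10)²)
= √((-19)² + (-7)² + (-6)² + (-11)²) = √(361 + 49 + 36 + 121) = √567 ≈ 23.8118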